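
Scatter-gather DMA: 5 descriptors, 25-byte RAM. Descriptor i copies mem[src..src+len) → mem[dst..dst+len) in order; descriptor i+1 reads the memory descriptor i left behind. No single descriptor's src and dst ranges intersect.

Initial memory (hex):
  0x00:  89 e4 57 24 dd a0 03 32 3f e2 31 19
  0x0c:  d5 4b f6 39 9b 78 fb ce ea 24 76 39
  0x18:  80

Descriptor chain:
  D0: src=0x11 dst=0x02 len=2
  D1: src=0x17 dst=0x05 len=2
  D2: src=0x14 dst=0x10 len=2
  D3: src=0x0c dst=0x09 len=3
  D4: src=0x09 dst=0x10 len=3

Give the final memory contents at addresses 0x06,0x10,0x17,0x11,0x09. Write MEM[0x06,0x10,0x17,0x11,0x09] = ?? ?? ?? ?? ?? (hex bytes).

#0 dst[0x02+2] := {0x78,0xfb}
#1 dst[0x05+2] := {0x39,0x80}
#2 dst[0x10+2] := {0xea,0x24}
#3 dst[0x09+3] := {0xd5,0x4b,0xf6}
#4 dst[0x10+3] := {0xd5,0x4b,0xf6}
query mem[0x06]=0x80, mem[0x10]=0xd5, mem[0x17]=0x39, mem[0x11]=0x4b, mem[0x09]=0xd5

MEM[0x06,0x10,0x17,0x11,0x09] = 80 d5 39 4b d5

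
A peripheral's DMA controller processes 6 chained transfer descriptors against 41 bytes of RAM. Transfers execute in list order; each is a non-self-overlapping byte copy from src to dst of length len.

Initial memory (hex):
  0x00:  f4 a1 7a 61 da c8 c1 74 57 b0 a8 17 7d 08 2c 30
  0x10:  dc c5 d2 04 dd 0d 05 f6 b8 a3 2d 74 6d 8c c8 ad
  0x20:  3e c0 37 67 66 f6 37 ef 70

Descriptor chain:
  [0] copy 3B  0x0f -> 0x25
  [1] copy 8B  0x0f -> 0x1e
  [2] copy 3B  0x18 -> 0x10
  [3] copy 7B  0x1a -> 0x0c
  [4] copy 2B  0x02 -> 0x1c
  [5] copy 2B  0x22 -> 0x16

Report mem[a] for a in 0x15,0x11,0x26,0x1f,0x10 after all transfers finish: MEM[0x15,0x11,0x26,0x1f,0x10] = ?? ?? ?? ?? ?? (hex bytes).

  after D0: wrote 3B at 0x25 = 30dcc5
  after D1: wrote 8B at 0x1e = 30dcc5d204dd0d05
  after D2: wrote 3B at 0x10 = b8a32d
  after D3: wrote 7B at 0x0c = 2d746d8c30dcc5
  after D4: wrote 2B at 0x1c = 7a61
  after D5: wrote 2B at 0x16 = 04dd
query mem[0x15]=0x0d, mem[0x11]=0xdc, mem[0x26]=0xdc, mem[0x1f]=0xdc, mem[0x10]=0x30

MEM[0x15,0x11,0x26,0x1f,0x10] = 0d dc dc dc 30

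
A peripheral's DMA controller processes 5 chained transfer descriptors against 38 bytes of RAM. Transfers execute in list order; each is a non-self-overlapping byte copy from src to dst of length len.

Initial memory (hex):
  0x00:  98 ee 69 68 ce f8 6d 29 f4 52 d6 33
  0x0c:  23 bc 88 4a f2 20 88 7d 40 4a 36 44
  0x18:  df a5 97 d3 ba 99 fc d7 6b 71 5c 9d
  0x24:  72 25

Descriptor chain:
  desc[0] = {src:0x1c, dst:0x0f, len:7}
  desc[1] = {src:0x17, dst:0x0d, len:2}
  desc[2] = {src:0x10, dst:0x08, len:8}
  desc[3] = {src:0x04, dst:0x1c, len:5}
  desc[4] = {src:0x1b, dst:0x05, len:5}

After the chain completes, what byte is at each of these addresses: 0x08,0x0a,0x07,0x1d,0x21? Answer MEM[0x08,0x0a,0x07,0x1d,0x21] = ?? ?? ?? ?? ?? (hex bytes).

MEM[0x08,0x0a,0x07,0x1d,0x21] = 6d d7 f8 f8 71

  after D0: wrote 7B at 0x0f = ba99fcd76b715c
  after D1: wrote 2B at 0x0d = 44df
  after D2: wrote 8B at 0x08 = 99fcd76b715c3644
  after D3: wrote 5B at 0x1c = cef86d2999
  after D4: wrote 5B at 0x05 = d3cef86d29
query mem[0x08]=0x6d, mem[0x0a]=0xd7, mem[0x07]=0xf8, mem[0x1d]=0xf8, mem[0x21]=0x71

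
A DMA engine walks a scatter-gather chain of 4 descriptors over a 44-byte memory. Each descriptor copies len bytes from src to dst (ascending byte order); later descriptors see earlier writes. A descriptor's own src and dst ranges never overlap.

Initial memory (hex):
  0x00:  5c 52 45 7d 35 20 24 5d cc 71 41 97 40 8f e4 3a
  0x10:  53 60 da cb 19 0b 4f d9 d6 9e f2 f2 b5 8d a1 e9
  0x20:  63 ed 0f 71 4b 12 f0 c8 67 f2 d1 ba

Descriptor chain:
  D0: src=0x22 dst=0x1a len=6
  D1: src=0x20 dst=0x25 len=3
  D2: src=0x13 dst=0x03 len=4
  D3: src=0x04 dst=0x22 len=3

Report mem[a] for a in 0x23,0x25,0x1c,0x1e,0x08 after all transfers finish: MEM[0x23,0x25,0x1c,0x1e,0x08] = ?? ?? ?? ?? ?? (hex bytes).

D0: mem[0x1a..0x1f] <- [0f 71 4b 12 f0 c8]
D1: mem[0x25..0x27] <- [63 ed 0f]
D2: mem[0x03..0x06] <- [cb 19 0b 4f]
D3: mem[0x22..0x24] <- [19 0b 4f]
query mem[0x23]=0x0b, mem[0x25]=0x63, mem[0x1c]=0x4b, mem[0x1e]=0xf0, mem[0x08]=0xcc

MEM[0x23,0x25,0x1c,0x1e,0x08] = 0b 63 4b f0 cc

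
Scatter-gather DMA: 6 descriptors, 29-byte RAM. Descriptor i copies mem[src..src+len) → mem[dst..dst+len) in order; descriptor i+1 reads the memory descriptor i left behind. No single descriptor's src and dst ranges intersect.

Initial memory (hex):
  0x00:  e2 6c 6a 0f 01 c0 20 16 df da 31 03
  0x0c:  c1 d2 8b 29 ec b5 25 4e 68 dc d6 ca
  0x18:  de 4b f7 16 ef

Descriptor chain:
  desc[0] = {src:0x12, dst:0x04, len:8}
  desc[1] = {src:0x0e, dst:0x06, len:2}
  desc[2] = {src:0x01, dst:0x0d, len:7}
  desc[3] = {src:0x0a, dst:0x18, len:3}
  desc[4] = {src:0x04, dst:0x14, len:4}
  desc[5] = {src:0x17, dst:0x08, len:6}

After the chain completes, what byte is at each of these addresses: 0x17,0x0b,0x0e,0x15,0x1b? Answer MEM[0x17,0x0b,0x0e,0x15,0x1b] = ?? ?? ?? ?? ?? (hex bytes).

MEM[0x17,0x0b,0x0e,0x15,0x1b] = 29 c1 6a 4e 16

[0] 0x12->0x04 len=8 : 25 4e 68 dc d6 ca de 4b
[1] 0x0e->0x06 len=2 : 8b 29
[2] 0x01->0x0d len=7 : 6c 6a 0f 25 4e 8b 29
[3] 0x0a->0x18 len=3 : de 4b c1
[4] 0x04->0x14 len=4 : 25 4e 8b 29
[5] 0x17->0x08 len=6 : 29 de 4b c1 16 ef
query mem[0x17]=0x29, mem[0x0b]=0xc1, mem[0x0e]=0x6a, mem[0x15]=0x4e, mem[0x1b]=0x16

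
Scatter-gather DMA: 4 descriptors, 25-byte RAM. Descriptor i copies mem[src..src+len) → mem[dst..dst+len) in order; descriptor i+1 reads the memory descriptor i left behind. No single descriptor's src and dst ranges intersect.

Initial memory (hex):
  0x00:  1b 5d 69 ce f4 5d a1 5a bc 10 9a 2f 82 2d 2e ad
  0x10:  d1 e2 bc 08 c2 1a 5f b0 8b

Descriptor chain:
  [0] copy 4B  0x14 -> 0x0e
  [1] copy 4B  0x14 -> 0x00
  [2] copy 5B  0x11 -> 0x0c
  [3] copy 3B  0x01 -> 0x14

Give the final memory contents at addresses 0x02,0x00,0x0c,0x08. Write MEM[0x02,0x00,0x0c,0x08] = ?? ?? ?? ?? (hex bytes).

MEM[0x02,0x00,0x0c,0x08] = 5f c2 b0 bc

  after D0: wrote 4B at 0x0e = c21a5fb0
  after D1: wrote 4B at 0x00 = c21a5fb0
  after D2: wrote 5B at 0x0c = b0bc08c21a
  after D3: wrote 3B at 0x14 = 1a5fb0
query mem[0x02]=0x5f, mem[0x00]=0xc2, mem[0x0c]=0xb0, mem[0x08]=0xbc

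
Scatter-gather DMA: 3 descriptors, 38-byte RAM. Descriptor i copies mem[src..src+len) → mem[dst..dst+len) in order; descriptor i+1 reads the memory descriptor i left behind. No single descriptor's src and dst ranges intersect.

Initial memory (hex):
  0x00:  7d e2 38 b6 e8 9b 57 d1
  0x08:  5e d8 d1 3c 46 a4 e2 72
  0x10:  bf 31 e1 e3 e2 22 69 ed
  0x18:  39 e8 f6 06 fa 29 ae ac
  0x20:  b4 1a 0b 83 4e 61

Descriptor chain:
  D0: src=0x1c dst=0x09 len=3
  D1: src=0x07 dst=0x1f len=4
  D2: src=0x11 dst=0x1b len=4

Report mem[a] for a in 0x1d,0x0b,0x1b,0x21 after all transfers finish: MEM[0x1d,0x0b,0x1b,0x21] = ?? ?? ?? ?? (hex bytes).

[0] 0x1c->0x09 len=3 : fa 29 ae
[1] 0x07->0x1f len=4 : d1 5e fa 29
[2] 0x11->0x1b len=4 : 31 e1 e3 e2
query mem[0x1d]=0xe3, mem[0x0b]=0xae, mem[0x1b]=0x31, mem[0x21]=0xfa

MEM[0x1d,0x0b,0x1b,0x21] = e3 ae 31 fa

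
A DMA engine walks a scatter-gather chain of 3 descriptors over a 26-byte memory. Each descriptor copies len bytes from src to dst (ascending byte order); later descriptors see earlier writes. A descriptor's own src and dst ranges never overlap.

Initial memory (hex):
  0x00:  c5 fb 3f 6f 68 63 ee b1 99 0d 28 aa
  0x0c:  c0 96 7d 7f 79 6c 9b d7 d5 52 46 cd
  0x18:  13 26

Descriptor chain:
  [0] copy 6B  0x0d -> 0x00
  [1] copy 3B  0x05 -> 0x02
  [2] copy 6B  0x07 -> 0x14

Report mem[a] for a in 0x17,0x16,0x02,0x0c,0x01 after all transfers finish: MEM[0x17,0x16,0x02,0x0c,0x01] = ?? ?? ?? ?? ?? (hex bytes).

MEM[0x17,0x16,0x02,0x0c,0x01] = 28 0d 9b c0 7d

D0: mem[0x00..0x05] <- [96 7d 7f 79 6c 9b]
D1: mem[0x02..0x04] <- [9b ee b1]
D2: mem[0x14..0x19] <- [b1 99 0d 28 aa c0]
query mem[0x17]=0x28, mem[0x16]=0x0d, mem[0x02]=0x9b, mem[0x0c]=0xc0, mem[0x01]=0x7d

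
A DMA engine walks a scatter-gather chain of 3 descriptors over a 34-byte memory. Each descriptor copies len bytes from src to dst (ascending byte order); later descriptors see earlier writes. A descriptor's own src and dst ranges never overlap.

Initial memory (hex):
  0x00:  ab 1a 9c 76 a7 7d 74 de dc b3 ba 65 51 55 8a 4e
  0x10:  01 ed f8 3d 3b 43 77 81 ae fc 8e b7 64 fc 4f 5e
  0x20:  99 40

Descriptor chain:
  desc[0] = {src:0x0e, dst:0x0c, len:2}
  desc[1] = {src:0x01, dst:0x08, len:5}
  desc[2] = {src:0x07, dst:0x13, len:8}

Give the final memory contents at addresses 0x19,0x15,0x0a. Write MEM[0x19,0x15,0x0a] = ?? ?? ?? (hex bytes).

MEM[0x19,0x15,0x0a] = 4e 9c 76

#0 dst[0x0c+2] := {0x8a,0x4e}
#1 dst[0x08+5] := {0x1a,0x9c,0x76,0xa7,0x7d}
#2 dst[0x13+8] := {0xde,0x1a,0x9c,0x76,0xa7,0x7d,0x4e,0x8a}
query mem[0x19]=0x4e, mem[0x15]=0x9c, mem[0x0a]=0x76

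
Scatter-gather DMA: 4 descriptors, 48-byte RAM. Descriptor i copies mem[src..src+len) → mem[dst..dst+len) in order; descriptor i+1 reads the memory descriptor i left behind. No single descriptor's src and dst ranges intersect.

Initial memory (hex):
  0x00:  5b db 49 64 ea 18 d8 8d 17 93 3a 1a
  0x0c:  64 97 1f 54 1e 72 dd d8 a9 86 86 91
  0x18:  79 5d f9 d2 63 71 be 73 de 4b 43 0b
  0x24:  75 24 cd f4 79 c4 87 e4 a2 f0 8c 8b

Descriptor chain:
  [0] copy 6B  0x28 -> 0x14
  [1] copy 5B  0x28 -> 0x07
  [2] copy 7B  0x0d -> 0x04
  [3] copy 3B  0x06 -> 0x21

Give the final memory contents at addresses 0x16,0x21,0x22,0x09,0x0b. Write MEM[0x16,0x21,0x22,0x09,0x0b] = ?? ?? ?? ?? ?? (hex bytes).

  after D0: wrote 6B at 0x14 = 79c487e4a2f0
  after D1: wrote 5B at 0x07 = 79c487e4a2
  after D2: wrote 7B at 0x04 = 971f541e72ddd8
  after D3: wrote 3B at 0x21 = 541e72
query mem[0x16]=0x87, mem[0x21]=0x54, mem[0x22]=0x1e, mem[0x09]=0xdd, mem[0x0b]=0xa2

MEM[0x16,0x21,0x22,0x09,0x0b] = 87 54 1e dd a2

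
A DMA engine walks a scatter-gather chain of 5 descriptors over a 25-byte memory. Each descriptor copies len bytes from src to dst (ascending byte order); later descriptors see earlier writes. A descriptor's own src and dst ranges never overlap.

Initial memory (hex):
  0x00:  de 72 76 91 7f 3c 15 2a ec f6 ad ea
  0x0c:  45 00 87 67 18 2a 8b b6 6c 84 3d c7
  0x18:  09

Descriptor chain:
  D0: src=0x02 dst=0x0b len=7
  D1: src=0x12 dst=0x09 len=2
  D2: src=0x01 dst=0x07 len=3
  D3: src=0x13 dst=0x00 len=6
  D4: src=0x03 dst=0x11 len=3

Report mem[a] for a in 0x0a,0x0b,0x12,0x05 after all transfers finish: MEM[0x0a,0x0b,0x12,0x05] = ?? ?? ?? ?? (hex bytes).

D0: mem[0x0b..0x11] <- [76 91 7f 3c 15 2a ec]
D1: mem[0x09..0x0a] <- [8b b6]
D2: mem[0x07..0x09] <- [72 76 91]
D3: mem[0x00..0x05] <- [b6 6c 84 3d c7 09]
D4: mem[0x11..0x13] <- [3d c7 09]
query mem[0x0a]=0xb6, mem[0x0b]=0x76, mem[0x12]=0xc7, mem[0x05]=0x09

MEM[0x0a,0x0b,0x12,0x05] = b6 76 c7 09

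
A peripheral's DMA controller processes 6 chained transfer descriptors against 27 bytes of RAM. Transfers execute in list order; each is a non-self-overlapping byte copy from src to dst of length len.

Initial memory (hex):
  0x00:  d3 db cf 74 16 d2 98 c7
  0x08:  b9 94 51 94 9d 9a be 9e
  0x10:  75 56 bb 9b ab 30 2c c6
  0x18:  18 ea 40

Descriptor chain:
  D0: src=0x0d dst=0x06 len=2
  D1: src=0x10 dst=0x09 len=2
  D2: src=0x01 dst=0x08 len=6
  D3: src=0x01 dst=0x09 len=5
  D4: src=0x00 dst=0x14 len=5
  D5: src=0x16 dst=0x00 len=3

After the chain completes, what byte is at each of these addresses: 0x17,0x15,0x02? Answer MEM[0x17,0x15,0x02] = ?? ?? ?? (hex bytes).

[0] 0x0d->0x06 len=2 : 9a be
[1] 0x10->0x09 len=2 : 75 56
[2] 0x01->0x08 len=6 : db cf 74 16 d2 9a
[3] 0x01->0x09 len=5 : db cf 74 16 d2
[4] 0x00->0x14 len=5 : d3 db cf 74 16
[5] 0x16->0x00 len=3 : cf 74 16
query mem[0x17]=0x74, mem[0x15]=0xdb, mem[0x02]=0x16

MEM[0x17,0x15,0x02] = 74 db 16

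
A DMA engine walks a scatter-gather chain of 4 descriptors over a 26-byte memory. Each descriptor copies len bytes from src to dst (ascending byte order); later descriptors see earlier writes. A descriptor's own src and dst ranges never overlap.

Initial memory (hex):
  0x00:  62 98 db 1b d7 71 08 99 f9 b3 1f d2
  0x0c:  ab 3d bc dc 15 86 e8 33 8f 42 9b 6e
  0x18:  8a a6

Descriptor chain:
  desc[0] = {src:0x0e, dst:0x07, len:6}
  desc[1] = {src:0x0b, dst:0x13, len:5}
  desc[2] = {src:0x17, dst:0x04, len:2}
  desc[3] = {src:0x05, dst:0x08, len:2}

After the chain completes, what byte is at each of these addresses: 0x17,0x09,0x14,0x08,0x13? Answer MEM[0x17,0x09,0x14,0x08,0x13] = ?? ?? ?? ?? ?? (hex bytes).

[0] 0x0e->0x07 len=6 : bc dc 15 86 e8 33
[1] 0x0b->0x13 len=5 : e8 33 3d bc dc
[2] 0x17->0x04 len=2 : dc 8a
[3] 0x05->0x08 len=2 : 8a 08
query mem[0x17]=0xdc, mem[0x09]=0x08, mem[0x14]=0x33, mem[0x08]=0x8a, mem[0x13]=0xe8

MEM[0x17,0x09,0x14,0x08,0x13] = dc 08 33 8a e8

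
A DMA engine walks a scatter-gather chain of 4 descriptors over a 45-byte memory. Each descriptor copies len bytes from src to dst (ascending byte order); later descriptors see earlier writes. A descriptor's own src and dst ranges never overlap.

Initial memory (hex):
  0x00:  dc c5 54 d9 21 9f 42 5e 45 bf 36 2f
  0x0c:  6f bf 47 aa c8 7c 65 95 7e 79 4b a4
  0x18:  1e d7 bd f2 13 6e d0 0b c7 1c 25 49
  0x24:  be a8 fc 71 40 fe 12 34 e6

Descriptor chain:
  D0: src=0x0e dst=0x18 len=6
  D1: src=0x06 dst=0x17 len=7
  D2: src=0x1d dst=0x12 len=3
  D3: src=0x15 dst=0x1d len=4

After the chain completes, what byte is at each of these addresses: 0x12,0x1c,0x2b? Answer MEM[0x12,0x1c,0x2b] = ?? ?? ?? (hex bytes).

MEM[0x12,0x1c,0x2b] = 6f 2f 34

#0 dst[0x18+6] := {0x47,0xaa,0xc8,0x7c,0x65,0x95}
#1 dst[0x17+7] := {0x42,0x5e,0x45,0xbf,0x36,0x2f,0x6f}
#2 dst[0x12+3] := {0x6f,0xd0,0x0b}
#3 dst[0x1d+4] := {0x79,0x4b,0x42,0x5e}
query mem[0x12]=0x6f, mem[0x1c]=0x2f, mem[0x2b]=0x34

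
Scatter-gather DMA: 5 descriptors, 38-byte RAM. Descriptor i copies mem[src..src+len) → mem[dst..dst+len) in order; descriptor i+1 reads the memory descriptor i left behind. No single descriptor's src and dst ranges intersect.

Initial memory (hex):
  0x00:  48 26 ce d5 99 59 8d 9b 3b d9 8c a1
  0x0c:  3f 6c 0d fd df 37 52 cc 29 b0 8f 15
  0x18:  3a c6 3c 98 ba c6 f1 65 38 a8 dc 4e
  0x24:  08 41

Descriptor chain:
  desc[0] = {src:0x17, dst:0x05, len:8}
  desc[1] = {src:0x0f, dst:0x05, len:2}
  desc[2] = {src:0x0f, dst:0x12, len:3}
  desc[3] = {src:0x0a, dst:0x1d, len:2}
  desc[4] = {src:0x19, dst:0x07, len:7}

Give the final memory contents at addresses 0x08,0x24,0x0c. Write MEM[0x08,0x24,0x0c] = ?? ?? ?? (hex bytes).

#0 dst[0x05+8] := {0x15,0x3a,0xc6,0x3c,0x98,0xba,0xc6,0xf1}
#1 dst[0x05+2] := {0xfd,0xdf}
#2 dst[0x12+3] := {0xfd,0xdf,0x37}
#3 dst[0x1d+2] := {0xba,0xc6}
#4 dst[0x07+7] := {0xc6,0x3c,0x98,0xba,0xba,0xc6,0x65}
query mem[0x08]=0x3c, mem[0x24]=0x08, mem[0x0c]=0xc6

MEM[0x08,0x24,0x0c] = 3c 08 c6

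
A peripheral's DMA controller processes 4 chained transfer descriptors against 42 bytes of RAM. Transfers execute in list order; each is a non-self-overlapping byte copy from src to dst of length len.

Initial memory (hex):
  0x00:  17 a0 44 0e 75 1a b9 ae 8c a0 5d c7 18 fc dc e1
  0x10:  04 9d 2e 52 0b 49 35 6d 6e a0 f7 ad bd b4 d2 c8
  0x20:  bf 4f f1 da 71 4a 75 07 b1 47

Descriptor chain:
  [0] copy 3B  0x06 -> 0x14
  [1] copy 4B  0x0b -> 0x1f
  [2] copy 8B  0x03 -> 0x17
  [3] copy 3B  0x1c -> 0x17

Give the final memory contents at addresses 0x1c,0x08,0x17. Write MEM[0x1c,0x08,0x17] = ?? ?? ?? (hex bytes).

D0: mem[0x14..0x16] <- [b9 ae 8c]
D1: mem[0x1f..0x22] <- [c7 18 fc dc]
D2: mem[0x17..0x1e] <- [0e 75 1a b9 ae 8c a0 5d]
D3: mem[0x17..0x19] <- [8c a0 5d]
query mem[0x1c]=0x8c, mem[0x08]=0x8c, mem[0x17]=0x8c

MEM[0x1c,0x08,0x17] = 8c 8c 8c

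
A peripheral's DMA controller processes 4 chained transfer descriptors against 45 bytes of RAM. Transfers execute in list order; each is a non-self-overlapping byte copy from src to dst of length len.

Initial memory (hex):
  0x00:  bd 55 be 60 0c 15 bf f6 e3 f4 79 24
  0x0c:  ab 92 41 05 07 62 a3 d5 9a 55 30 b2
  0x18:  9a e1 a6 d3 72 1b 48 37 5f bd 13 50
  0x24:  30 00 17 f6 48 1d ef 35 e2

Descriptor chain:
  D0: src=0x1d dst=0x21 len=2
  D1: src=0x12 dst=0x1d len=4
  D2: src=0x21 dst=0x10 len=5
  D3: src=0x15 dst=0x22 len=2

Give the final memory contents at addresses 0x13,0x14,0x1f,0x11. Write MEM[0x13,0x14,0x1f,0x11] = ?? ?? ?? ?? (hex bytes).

MEM[0x13,0x14,0x1f,0x11] = 30 00 9a 48

#0 dst[0x21+2] := {0x1b,0x48}
#1 dst[0x1d+4] := {0xa3,0xd5,0x9a,0x55}
#2 dst[0x10+5] := {0x1b,0x48,0x50,0x30,0x00}
#3 dst[0x22+2] := {0x55,0x30}
query mem[0x13]=0x30, mem[0x14]=0x00, mem[0x1f]=0x9a, mem[0x11]=0x48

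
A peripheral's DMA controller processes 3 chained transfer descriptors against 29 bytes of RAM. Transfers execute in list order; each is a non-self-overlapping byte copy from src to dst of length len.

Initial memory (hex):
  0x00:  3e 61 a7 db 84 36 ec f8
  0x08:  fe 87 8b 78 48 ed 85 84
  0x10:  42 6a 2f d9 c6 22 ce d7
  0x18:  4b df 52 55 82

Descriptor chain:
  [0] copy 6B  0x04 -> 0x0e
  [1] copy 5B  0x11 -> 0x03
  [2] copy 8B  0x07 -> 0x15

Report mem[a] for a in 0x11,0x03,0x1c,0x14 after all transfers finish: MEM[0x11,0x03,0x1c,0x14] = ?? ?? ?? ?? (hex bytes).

#0 dst[0x0e+6] := {0x84,0x36,0xec,0xf8,0xfe,0x87}
#1 dst[0x03+5] := {0xf8,0xfe,0x87,0xc6,0x22}
#2 dst[0x15+8] := {0x22,0xfe,0x87,0x8b,0x78,0x48,0xed,0x84}
query mem[0x11]=0xf8, mem[0x03]=0xf8, mem[0x1c]=0x84, mem[0x14]=0xc6

MEM[0x11,0x03,0x1c,0x14] = f8 f8 84 c6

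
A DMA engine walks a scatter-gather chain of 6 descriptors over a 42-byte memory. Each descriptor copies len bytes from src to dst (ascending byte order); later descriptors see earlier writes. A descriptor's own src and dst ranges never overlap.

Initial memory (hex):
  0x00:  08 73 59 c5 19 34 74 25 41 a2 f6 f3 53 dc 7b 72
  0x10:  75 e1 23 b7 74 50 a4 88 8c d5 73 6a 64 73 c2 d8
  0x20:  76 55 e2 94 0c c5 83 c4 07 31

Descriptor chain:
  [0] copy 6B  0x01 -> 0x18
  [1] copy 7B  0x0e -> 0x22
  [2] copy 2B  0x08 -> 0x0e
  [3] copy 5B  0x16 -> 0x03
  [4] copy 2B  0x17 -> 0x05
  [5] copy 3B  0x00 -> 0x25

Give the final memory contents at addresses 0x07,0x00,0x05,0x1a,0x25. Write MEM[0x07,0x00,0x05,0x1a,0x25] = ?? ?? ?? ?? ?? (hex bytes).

[0] 0x01->0x18 len=6 : 73 59 c5 19 34 74
[1] 0x0e->0x22 len=7 : 7b 72 75 e1 23 b7 74
[2] 0x08->0x0e len=2 : 41 a2
[3] 0x16->0x03 len=5 : a4 88 73 59 c5
[4] 0x17->0x05 len=2 : 88 73
[5] 0x00->0x25 len=3 : 08 73 59
query mem[0x07]=0xc5, mem[0x00]=0x08, mem[0x05]=0x88, mem[0x1a]=0xc5, mem[0x25]=0x08

MEM[0x07,0x00,0x05,0x1a,0x25] = c5 08 88 c5 08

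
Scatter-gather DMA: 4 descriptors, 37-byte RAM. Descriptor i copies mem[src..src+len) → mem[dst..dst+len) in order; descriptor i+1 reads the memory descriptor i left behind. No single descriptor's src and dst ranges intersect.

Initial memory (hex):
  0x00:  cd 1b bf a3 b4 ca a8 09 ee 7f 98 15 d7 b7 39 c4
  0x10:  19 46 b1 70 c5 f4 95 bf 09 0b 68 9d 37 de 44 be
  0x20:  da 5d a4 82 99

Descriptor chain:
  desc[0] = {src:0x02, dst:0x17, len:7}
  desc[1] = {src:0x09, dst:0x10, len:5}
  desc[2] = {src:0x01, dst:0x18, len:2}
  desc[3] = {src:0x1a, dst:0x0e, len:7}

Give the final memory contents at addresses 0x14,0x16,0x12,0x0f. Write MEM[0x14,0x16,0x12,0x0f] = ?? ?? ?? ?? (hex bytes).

MEM[0x14,0x16,0x12,0x0f] = da 95 44 a8

[0] 0x02->0x17 len=7 : bf a3 b4 ca a8 09 ee
[1] 0x09->0x10 len=5 : 7f 98 15 d7 b7
[2] 0x01->0x18 len=2 : 1b bf
[3] 0x1a->0x0e len=7 : ca a8 09 ee 44 be da
query mem[0x14]=0xda, mem[0x16]=0x95, mem[0x12]=0x44, mem[0x0f]=0xa8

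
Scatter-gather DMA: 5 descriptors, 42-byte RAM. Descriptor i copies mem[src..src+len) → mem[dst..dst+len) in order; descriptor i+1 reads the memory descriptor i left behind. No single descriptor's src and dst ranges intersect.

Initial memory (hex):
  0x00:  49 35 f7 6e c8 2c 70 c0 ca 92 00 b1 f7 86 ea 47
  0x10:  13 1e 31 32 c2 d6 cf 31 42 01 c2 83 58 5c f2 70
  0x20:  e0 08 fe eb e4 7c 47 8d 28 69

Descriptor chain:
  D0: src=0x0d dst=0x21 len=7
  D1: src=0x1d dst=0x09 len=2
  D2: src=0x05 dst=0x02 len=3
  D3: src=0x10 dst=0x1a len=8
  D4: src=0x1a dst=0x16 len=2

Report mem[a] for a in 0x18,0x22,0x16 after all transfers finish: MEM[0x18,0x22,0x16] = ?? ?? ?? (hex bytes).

MEM[0x18,0x22,0x16] = 42 ea 13

  after D0: wrote 7B at 0x21 = 86ea47131e3132
  after D1: wrote 2B at 0x09 = 5cf2
  after D2: wrote 3B at 0x02 = 2c70c0
  after D3: wrote 8B at 0x1a = 131e3132c2d6cf31
  after D4: wrote 2B at 0x16 = 131e
query mem[0x18]=0x42, mem[0x22]=0xea, mem[0x16]=0x13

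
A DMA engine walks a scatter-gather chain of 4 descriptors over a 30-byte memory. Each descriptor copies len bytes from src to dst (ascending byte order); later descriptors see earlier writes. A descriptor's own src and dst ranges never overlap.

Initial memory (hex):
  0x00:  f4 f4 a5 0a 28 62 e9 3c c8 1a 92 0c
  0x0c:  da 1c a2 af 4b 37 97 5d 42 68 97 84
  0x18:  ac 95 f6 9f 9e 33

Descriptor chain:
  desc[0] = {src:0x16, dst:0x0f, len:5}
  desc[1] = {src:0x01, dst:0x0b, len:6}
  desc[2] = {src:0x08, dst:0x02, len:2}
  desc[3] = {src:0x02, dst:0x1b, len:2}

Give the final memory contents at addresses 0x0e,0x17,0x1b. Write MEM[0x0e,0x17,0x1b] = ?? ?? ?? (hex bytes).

  after D0: wrote 5B at 0x0f = 9784ac95f6
  after D1: wrote 6B at 0x0b = f4a50a2862e9
  after D2: wrote 2B at 0x02 = c81a
  after D3: wrote 2B at 0x1b = c81a
query mem[0x0e]=0x28, mem[0x17]=0x84, mem[0x1b]=0xc8

MEM[0x0e,0x17,0x1b] = 28 84 c8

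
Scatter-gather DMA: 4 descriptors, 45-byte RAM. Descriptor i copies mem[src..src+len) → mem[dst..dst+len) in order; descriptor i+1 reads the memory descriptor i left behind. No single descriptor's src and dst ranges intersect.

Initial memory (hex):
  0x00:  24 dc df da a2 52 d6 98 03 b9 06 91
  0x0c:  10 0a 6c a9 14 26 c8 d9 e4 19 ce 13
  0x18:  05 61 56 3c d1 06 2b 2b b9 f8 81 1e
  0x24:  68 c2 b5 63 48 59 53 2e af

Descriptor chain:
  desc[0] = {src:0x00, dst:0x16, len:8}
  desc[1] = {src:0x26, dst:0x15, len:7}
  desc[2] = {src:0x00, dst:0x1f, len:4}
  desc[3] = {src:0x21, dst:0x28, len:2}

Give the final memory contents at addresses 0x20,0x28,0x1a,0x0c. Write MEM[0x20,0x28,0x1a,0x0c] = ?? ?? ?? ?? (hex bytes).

[0] 0x00->0x16 len=8 : 24 dc df da a2 52 d6 98
[1] 0x26->0x15 len=7 : b5 63 48 59 53 2e af
[2] 0x00->0x1f len=4 : 24 dc df da
[3] 0x21->0x28 len=2 : df da
query mem[0x20]=0xdc, mem[0x28]=0xdf, mem[0x1a]=0x2e, mem[0x0c]=0x10

MEM[0x20,0x28,0x1a,0x0c] = dc df 2e 10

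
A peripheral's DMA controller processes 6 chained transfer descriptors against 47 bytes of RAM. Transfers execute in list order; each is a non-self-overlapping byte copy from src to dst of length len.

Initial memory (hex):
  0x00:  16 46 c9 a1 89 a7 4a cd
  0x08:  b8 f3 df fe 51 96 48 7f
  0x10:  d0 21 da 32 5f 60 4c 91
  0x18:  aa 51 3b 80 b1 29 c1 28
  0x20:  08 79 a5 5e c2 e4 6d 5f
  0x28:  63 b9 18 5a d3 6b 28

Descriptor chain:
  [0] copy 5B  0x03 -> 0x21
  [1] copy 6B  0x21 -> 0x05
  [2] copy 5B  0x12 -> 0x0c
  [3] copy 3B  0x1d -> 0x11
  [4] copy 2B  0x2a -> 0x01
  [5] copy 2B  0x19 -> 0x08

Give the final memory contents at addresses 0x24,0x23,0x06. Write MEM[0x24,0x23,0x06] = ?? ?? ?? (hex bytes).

MEM[0x24,0x23,0x06] = 4a a7 89

  after D0: wrote 5B at 0x21 = a189a74acd
  after D1: wrote 6B at 0x05 = a189a74acd6d
  after D2: wrote 5B at 0x0c = da325f604c
  after D3: wrote 3B at 0x11 = 29c128
  after D4: wrote 2B at 0x01 = 185a
  after D5: wrote 2B at 0x08 = 513b
query mem[0x24]=0x4a, mem[0x23]=0xa7, mem[0x06]=0x89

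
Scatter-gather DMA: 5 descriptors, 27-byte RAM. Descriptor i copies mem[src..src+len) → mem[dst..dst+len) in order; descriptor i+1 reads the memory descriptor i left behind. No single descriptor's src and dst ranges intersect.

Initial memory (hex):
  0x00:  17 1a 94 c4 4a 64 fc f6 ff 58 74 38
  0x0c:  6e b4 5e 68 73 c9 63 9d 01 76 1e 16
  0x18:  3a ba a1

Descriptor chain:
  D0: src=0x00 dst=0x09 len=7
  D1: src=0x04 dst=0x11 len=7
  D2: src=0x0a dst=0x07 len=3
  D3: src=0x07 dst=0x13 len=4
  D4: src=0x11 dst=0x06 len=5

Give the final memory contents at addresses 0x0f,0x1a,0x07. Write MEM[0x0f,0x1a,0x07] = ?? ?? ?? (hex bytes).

  after D0: wrote 7B at 0x09 = 171a94c44a64fc
  after D1: wrote 7B at 0x11 = 4a64fcf6ff171a
  after D2: wrote 3B at 0x07 = 1a94c4
  after D3: wrote 4B at 0x13 = 1a94c41a
  after D4: wrote 5B at 0x06 = 4a641a94c4
query mem[0x0f]=0xfc, mem[0x1a]=0xa1, mem[0x07]=0x64

MEM[0x0f,0x1a,0x07] = fc a1 64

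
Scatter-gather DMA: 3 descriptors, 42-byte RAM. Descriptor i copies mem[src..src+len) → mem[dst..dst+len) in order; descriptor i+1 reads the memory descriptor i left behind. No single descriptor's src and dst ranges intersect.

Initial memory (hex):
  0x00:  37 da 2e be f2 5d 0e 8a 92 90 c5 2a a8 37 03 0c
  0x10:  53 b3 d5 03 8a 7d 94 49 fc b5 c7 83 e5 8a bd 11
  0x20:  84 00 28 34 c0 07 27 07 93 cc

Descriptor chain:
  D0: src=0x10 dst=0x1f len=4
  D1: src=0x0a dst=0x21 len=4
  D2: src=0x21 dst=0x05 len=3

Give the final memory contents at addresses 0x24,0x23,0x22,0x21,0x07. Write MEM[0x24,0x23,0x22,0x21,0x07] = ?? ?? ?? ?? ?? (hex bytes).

MEM[0x24,0x23,0x22,0x21,0x07] = 37 a8 2a c5 a8

  after D0: wrote 4B at 0x1f = 53b3d503
  after D1: wrote 4B at 0x21 = c52aa837
  after D2: wrote 3B at 0x05 = c52aa8
query mem[0x24]=0x37, mem[0x23]=0xa8, mem[0x22]=0x2a, mem[0x21]=0xc5, mem[0x07]=0xa8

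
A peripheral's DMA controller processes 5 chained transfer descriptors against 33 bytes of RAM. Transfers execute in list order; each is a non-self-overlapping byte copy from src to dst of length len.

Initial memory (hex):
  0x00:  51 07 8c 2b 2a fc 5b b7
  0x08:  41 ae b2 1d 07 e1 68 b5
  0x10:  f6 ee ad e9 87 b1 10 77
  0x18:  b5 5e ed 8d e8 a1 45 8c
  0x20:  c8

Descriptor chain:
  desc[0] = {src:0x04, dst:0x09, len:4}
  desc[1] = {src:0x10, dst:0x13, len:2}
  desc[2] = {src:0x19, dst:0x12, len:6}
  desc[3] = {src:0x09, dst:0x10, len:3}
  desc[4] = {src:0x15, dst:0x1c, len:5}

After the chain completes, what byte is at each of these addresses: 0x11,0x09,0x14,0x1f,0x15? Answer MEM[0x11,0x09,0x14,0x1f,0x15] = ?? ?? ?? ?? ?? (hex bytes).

MEM[0x11,0x09,0x14,0x1f,0x15] = fc 2a 8d b5 e8

[0] 0x04->0x09 len=4 : 2a fc 5b b7
[1] 0x10->0x13 len=2 : f6 ee
[2] 0x19->0x12 len=6 : 5e ed 8d e8 a1 45
[3] 0x09->0x10 len=3 : 2a fc 5b
[4] 0x15->0x1c len=5 : e8 a1 45 b5 5e
query mem[0x11]=0xfc, mem[0x09]=0x2a, mem[0x14]=0x8d, mem[0x1f]=0xb5, mem[0x15]=0xe8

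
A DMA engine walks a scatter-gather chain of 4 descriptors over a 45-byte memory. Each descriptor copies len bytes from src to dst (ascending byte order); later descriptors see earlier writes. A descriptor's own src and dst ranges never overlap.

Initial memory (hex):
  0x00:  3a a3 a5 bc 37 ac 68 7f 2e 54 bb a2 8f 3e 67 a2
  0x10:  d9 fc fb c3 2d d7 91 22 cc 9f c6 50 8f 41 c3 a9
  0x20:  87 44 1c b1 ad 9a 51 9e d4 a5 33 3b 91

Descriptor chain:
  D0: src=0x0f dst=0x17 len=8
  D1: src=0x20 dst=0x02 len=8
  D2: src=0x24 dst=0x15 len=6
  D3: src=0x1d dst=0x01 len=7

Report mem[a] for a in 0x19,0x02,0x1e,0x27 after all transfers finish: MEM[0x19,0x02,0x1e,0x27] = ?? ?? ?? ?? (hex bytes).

D0: mem[0x17..0x1e] <- [a2 d9 fc fb c3 2d d7 91]
D1: mem[0x02..0x09] <- [87 44 1c b1 ad 9a 51 9e]
D2: mem[0x15..0x1a] <- [ad 9a 51 9e d4 a5]
D3: mem[0x01..0x07] <- [d7 91 a9 87 44 1c b1]
query mem[0x19]=0xd4, mem[0x02]=0x91, mem[0x1e]=0x91, mem[0x27]=0x9e

MEM[0x19,0x02,0x1e,0x27] = d4 91 91 9e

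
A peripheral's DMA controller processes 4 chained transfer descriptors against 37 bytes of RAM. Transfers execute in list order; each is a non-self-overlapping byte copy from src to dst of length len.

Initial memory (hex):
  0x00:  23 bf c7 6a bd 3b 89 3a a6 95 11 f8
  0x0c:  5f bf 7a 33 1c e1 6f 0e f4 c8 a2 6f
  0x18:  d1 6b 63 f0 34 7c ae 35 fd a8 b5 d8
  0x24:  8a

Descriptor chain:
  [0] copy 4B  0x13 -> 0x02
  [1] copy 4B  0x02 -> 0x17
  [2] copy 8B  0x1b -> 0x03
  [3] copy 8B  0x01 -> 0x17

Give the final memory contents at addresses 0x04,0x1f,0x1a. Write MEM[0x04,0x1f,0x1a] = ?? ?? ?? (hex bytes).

#0 dst[0x02+4] := {0x0e,0xf4,0xc8,0xa2}
#1 dst[0x17+4] := {0x0e,0xf4,0xc8,0xa2}
#2 dst[0x03+8] := {0xf0,0x34,0x7c,0xae,0x35,0xfd,0xa8,0xb5}
#3 dst[0x17+8] := {0xbf,0x0e,0xf0,0x34,0x7c,0xae,0x35,0xfd}
query mem[0x04]=0x34, mem[0x1f]=0x35, mem[0x1a]=0x34

MEM[0x04,0x1f,0x1a] = 34 35 34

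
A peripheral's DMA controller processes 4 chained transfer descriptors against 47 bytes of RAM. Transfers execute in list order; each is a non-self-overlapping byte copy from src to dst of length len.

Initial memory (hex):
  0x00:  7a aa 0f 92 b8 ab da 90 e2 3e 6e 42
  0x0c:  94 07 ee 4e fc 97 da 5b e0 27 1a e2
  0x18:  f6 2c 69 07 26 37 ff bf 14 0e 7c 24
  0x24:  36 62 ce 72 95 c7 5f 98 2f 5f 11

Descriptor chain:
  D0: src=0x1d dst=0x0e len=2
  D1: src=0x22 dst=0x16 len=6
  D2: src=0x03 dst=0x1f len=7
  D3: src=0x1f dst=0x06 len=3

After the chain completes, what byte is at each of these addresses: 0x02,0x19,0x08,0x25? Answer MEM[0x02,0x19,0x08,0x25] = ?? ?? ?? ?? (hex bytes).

  after D0: wrote 2B at 0x0e = 37ff
  after D1: wrote 6B at 0x16 = 7c243662ce72
  after D2: wrote 7B at 0x1f = 92b8abda90e23e
  after D3: wrote 3B at 0x06 = 92b8ab
query mem[0x02]=0x0f, mem[0x19]=0x62, mem[0x08]=0xab, mem[0x25]=0x3e

MEM[0x02,0x19,0x08,0x25] = 0f 62 ab 3e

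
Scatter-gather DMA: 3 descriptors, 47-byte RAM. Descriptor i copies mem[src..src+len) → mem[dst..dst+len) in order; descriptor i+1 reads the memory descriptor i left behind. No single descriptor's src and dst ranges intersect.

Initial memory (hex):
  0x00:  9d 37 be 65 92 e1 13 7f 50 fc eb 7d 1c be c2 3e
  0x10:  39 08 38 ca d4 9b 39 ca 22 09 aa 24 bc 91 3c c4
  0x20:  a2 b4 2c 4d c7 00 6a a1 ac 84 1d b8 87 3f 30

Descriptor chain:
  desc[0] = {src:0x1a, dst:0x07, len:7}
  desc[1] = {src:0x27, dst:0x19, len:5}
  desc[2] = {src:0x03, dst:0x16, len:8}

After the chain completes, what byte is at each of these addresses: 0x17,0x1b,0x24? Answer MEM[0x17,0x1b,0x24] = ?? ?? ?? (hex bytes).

#0 dst[0x07+7] := {0xaa,0x24,0xbc,0x91,0x3c,0xc4,0xa2}
#1 dst[0x19+5] := {0xa1,0xac,0x84,0x1d,0xb8}
#2 dst[0x16+8] := {0x65,0x92,0xe1,0x13,0xaa,0x24,0xbc,0x91}
query mem[0x17]=0x92, mem[0x1b]=0x24, mem[0x24]=0xc7

MEM[0x17,0x1b,0x24] = 92 24 c7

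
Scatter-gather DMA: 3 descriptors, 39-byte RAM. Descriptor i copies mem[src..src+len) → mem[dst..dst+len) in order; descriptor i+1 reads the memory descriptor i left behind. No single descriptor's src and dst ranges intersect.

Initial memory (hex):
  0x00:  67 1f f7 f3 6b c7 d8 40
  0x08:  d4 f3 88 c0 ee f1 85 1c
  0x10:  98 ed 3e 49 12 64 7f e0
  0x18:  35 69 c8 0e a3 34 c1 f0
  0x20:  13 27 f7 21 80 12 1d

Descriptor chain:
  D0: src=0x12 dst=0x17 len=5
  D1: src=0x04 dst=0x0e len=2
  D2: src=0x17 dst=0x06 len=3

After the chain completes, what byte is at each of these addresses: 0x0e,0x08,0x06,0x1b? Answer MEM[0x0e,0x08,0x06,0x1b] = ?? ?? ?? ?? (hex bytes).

#0 dst[0x17+5] := {0x3e,0x49,0x12,0x64,0x7f}
#1 dst[0x0e+2] := {0x6b,0xc7}
#2 dst[0x06+3] := {0x3e,0x49,0x12}
query mem[0x0e]=0x6b, mem[0x08]=0x12, mem[0x06]=0x3e, mem[0x1b]=0x7f

MEM[0x0e,0x08,0x06,0x1b] = 6b 12 3e 7f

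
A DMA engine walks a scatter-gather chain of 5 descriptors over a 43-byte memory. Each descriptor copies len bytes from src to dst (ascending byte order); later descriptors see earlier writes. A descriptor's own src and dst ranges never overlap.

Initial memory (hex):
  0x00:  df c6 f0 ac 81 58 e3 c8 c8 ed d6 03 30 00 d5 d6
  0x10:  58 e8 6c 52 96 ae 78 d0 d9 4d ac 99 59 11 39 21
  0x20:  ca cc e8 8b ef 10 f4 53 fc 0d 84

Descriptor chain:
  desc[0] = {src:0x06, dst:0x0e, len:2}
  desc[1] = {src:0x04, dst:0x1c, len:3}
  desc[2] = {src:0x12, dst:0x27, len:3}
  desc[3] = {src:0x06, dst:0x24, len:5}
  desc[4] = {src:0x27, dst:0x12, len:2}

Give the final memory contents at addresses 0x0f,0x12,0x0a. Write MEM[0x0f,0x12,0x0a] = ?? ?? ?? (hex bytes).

MEM[0x0f,0x12,0x0a] = c8 ed d6

[0] 0x06->0x0e len=2 : e3 c8
[1] 0x04->0x1c len=3 : 81 58 e3
[2] 0x12->0x27 len=3 : 6c 52 96
[3] 0x06->0x24 len=5 : e3 c8 c8 ed d6
[4] 0x27->0x12 len=2 : ed d6
query mem[0x0f]=0xc8, mem[0x12]=0xed, mem[0x0a]=0xd6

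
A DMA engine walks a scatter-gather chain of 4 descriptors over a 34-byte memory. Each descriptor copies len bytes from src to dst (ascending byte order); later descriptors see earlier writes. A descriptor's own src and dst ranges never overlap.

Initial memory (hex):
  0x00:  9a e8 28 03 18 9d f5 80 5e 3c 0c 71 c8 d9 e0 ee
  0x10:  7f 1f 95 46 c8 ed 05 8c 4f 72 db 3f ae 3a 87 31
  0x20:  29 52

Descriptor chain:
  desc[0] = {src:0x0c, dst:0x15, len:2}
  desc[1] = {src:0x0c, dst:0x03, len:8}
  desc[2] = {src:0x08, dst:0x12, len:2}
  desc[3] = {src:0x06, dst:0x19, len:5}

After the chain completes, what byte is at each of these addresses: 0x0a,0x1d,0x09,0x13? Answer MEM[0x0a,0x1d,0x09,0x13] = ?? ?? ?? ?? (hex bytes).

MEM[0x0a,0x1d,0x09,0x13] = 46 46 95 95

[0] 0x0c->0x15 len=2 : c8 d9
[1] 0x0c->0x03 len=8 : c8 d9 e0 ee 7f 1f 95 46
[2] 0x08->0x12 len=2 : 1f 95
[3] 0x06->0x19 len=5 : ee 7f 1f 95 46
query mem[0x0a]=0x46, mem[0x1d]=0x46, mem[0x09]=0x95, mem[0x13]=0x95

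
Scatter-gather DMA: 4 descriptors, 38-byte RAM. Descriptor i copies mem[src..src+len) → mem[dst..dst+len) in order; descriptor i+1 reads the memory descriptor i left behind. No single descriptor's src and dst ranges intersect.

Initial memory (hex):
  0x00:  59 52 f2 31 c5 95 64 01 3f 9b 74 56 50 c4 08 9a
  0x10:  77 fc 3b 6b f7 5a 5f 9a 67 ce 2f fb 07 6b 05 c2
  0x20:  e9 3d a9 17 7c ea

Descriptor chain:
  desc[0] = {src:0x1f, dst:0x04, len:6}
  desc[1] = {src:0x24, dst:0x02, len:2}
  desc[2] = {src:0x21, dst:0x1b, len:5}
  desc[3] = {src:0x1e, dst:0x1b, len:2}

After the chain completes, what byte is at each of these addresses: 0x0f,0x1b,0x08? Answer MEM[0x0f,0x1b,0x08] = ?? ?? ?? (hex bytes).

#0 dst[0x04+6] := {0xc2,0xe9,0x3d,0xa9,0x17,0x7c}
#1 dst[0x02+2] := {0x7c,0xea}
#2 dst[0x1b+5] := {0x3d,0xa9,0x17,0x7c,0xea}
#3 dst[0x1b+2] := {0x7c,0xea}
query mem[0x0f]=0x9a, mem[0x1b]=0x7c, mem[0x08]=0x17

MEM[0x0f,0x1b,0x08] = 9a 7c 17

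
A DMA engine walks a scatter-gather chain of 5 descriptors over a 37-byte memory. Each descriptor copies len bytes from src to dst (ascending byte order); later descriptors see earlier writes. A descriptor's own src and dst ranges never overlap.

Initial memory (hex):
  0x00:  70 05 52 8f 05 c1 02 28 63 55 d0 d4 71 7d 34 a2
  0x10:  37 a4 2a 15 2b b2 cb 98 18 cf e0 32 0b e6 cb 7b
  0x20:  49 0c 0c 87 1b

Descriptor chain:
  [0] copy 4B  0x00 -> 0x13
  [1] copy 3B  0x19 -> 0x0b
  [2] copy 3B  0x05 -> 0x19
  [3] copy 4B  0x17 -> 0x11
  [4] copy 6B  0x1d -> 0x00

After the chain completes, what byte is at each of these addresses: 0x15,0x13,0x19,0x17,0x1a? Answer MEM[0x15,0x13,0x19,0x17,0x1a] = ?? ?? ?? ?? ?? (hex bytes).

D0: mem[0x13..0x16] <- [70 05 52 8f]
D1: mem[0x0b..0x0d] <- [cf e0 32]
D2: mem[0x19..0x1b] <- [c1 02 28]
D3: mem[0x11..0x14] <- [98 18 c1 02]
D4: mem[0x00..0x05] <- [e6 cb 7b 49 0c 0c]
query mem[0x15]=0x52, mem[0x13]=0xc1, mem[0x19]=0xc1, mem[0x17]=0x98, mem[0x1a]=0x02

MEM[0x15,0x13,0x19,0x17,0x1a] = 52 c1 c1 98 02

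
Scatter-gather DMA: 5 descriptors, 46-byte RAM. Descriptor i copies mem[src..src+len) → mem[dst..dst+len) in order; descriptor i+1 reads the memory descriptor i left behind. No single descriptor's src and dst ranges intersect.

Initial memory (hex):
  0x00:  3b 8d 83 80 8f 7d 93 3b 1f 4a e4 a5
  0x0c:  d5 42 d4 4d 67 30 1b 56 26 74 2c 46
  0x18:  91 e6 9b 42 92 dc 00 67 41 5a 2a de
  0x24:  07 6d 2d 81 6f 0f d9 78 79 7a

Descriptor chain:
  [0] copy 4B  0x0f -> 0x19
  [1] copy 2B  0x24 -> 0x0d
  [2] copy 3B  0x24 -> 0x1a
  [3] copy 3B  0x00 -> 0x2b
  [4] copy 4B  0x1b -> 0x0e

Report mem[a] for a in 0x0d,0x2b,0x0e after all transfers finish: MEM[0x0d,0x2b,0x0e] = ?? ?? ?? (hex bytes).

MEM[0x0d,0x2b,0x0e] = 07 3b 6d

  after D0: wrote 4B at 0x19 = 4d67301b
  after D1: wrote 2B at 0x0d = 076d
  after D2: wrote 3B at 0x1a = 076d2d
  after D3: wrote 3B at 0x2b = 3b8d83
  after D4: wrote 4B at 0x0e = 6d2ddc00
query mem[0x0d]=0x07, mem[0x2b]=0x3b, mem[0x0e]=0x6d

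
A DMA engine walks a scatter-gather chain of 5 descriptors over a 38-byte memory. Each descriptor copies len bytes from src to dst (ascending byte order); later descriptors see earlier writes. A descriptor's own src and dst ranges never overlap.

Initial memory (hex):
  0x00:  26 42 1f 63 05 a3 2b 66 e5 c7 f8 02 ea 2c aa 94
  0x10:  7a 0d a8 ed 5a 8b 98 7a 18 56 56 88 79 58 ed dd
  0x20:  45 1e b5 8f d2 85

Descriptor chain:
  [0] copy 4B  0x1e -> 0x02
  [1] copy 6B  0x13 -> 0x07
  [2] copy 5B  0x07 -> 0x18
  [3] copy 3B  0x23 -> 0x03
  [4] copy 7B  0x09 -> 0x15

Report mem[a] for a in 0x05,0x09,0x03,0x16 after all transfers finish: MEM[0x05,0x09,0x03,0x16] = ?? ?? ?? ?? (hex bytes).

D0: mem[0x02..0x05] <- [ed dd 45 1e]
D1: mem[0x07..0x0c] <- [ed 5a 8b 98 7a 18]
D2: mem[0x18..0x1c] <- [ed 5a 8b 98 7a]
D3: mem[0x03..0x05] <- [8f d2 85]
D4: mem[0x15..0x1b] <- [8b 98 7a 18 2c aa 94]
query mem[0x05]=0x85, mem[0x09]=0x8b, mem[0x03]=0x8f, mem[0x16]=0x98

MEM[0x05,0x09,0x03,0x16] = 85 8b 8f 98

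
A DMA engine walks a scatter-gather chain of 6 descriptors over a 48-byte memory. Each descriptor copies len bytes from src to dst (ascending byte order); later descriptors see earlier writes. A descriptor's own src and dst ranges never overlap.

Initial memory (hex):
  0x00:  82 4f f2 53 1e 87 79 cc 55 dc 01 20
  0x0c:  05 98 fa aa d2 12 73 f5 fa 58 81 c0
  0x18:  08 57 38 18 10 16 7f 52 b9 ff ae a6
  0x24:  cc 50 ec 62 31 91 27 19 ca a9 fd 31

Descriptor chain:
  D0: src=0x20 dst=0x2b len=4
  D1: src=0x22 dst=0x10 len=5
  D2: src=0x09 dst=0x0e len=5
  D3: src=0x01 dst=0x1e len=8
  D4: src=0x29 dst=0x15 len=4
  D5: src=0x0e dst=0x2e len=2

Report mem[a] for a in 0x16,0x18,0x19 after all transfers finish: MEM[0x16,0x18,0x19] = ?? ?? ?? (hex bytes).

  after D0: wrote 4B at 0x2b = b9ffaea6
  after D1: wrote 5B at 0x10 = aea6cc50ec
  after D2: wrote 5B at 0x0e = dc01200598
  after D3: wrote 8B at 0x1e = 4ff2531e8779cc55
  after D4: wrote 4B at 0x15 = 9127b9ff
  after D5: wrote 2B at 0x2e = dc01
query mem[0x16]=0x27, mem[0x18]=0xff, mem[0x19]=0x57

MEM[0x16,0x18,0x19] = 27 ff 57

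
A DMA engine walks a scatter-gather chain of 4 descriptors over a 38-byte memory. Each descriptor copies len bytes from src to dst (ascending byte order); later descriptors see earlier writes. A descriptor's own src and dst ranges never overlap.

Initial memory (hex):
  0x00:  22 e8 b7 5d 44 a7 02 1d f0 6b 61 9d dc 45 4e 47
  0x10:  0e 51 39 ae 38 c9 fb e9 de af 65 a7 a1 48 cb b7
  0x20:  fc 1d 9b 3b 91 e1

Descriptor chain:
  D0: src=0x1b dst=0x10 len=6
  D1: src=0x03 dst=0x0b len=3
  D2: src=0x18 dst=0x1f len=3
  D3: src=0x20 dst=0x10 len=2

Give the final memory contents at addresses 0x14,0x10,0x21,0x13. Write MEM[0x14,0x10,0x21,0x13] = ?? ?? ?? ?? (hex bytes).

[0] 0x1b->0x10 len=6 : a7 a1 48 cb b7 fc
[1] 0x03->0x0b len=3 : 5d 44 a7
[2] 0x18->0x1f len=3 : de af 65
[3] 0x20->0x10 len=2 : af 65
query mem[0x14]=0xb7, mem[0x10]=0xaf, mem[0x21]=0x65, mem[0x13]=0xcb

MEM[0x14,0x10,0x21,0x13] = b7 af 65 cb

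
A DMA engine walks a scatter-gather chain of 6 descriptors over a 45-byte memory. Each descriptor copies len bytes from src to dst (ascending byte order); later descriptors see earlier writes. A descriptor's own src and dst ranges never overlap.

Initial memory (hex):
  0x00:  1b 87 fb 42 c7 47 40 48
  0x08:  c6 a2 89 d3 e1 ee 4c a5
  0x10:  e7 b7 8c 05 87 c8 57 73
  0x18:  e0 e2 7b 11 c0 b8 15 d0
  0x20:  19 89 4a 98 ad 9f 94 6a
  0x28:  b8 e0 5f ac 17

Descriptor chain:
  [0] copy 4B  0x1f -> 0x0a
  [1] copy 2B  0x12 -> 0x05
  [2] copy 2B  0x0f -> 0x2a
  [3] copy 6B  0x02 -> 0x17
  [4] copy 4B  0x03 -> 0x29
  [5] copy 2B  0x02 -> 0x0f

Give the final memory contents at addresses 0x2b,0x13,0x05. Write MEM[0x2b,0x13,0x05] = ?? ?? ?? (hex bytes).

MEM[0x2b,0x13,0x05] = 8c 05 8c

  after D0: wrote 4B at 0x0a = d019894a
  after D1: wrote 2B at 0x05 = 8c05
  after D2: wrote 2B at 0x2a = a5e7
  after D3: wrote 6B at 0x17 = fb42c78c0548
  after D4: wrote 4B at 0x29 = 42c78c05
  after D5: wrote 2B at 0x0f = fb42
query mem[0x2b]=0x8c, mem[0x13]=0x05, mem[0x05]=0x8c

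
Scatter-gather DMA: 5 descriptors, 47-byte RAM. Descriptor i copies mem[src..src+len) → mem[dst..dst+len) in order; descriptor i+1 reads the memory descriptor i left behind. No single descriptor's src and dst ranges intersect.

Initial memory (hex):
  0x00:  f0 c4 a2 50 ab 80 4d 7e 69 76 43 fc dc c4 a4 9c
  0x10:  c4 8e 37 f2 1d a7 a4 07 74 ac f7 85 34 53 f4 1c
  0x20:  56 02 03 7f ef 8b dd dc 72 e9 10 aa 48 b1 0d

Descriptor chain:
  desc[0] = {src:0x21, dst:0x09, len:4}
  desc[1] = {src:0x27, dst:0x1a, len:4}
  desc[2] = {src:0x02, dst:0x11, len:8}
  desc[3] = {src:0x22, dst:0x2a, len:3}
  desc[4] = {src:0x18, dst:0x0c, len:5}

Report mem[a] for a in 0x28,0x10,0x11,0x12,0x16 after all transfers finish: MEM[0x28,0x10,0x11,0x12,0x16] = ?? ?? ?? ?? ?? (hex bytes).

D0: mem[0x09..0x0c] <- [02 03 7f ef]
D1: mem[0x1a..0x1d] <- [dc 72 e9 10]
D2: mem[0x11..0x18] <- [a2 50 ab 80 4d 7e 69 02]
D3: mem[0x2a..0x2c] <- [03 7f ef]
D4: mem[0x0c..0x10] <- [02 ac dc 72 e9]
query mem[0x28]=0x72, mem[0x10]=0xe9, mem[0x11]=0xa2, mem[0x12]=0x50, mem[0x16]=0x7e

MEM[0x28,0x10,0x11,0x12,0x16] = 72 e9 a2 50 7e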